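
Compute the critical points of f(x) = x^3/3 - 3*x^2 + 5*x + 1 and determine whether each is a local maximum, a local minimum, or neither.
f'(x) = x^2 - 6*x + 5

Solve f'(x) = 0:
  Factor: x^2 - 6*x + 5 = (x - 5)*(x - 1) = 0.
  ⇒ x = 1, 5

f''(x) = 2*x - 6
Second-derivative test at each critical point:
  f''(1) = -4 < 0 → local maximum
  f''(5) = 4 > 0 → local minimum

Critical points: x = 1 (local maximum); x = 5 (local minimum)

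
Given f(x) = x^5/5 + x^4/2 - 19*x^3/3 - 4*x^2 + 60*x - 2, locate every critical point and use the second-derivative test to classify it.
f'(x) = x^4 + 2*x^3 - 19*x^2 - 8*x + 60

Solve f'(x) = 0:
  Factor: x^4 + 2*x^3 - 19*x^2 - 8*x + 60 = (x - 3)*(x - 2)*(x + 2)*(x + 5) = 0.
  ⇒ x = -5, -2, 2, 3

f''(x) = 4*x^3 + 6*x^2 - 38*x - 8
Second-derivative test at each critical point:
  f''(-5) = -168 < 0 → local maximum
  f''(-2) = 60 > 0 → local minimum
  f''(2) = -28 < 0 → local maximum
  f''(3) = 40 > 0 → local minimum

Critical points: x = -5 (local maximum); x = -2 (local minimum); x = 2 (local maximum); x = 3 (local minimum)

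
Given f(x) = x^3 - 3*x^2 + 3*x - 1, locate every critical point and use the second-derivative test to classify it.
f'(x) = 3*x^2 - 6*x + 3

Solve f'(x) = 0:
  Factor: 3*x^2 - 6*x + 3 = 3*(x - 1)^2 = 0.
  ⇒ x = 1

f''(x) = 6*x - 6
Second-derivative test at each critical point:
  f''(1) = 0, so the second-derivative test is inconclusive; use the first-derivative test: f'(3/4) = 0.1875, f'(5/4) = 0.1875 — f' is positive on both sides (no sign change) → neither a local maximum nor a local minimum

Critical points: x = 1 (neither)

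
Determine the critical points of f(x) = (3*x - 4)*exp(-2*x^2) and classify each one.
f'(x) = (-4*x*(3*x - 4) + 3)*exp(-2*x^2)

Solve f'(x) = 0:
  f'(x) = (-12*x^2 + 16*x + 3)·exp(-2*x^2) and exp(-2*x^2) > 0 for every x, so f'(x) = 0 ⇔ -12*x^2 + 16*x + 3 = 0.
  Factor: -12*x^2 + 16*x + 3 = -(2*x - 3)*(6*x + 1) = 0.
  ⇒ x = -1/6, 3/2

f''(x) = 4*(4*x^2*(3*x - 4) - 9*x + 4)*exp(-2*x^2)
Second-derivative test at each critical point:
  f''(-1/6) = 18.9192 > 0 → local minimum
  f''(3/2) = -0.2222 < 0 → local maximum

Critical points: x = -1/6 (local minimum); x = 3/2 (local maximum)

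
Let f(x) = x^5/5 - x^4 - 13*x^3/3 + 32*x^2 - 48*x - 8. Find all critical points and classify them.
f'(x) = x^4 - 4*x^3 - 13*x^2 + 64*x - 48

Solve f'(x) = 0:
  Factor: x^4 - 4*x^3 - 13*x^2 + 64*x - 48 = (x - 4)*(x - 3)*(x - 1)*(x + 4) = 0.
  ⇒ x = -4, 1, 3, 4

f''(x) = 4*x^3 - 12*x^2 - 26*x + 64
Second-derivative test at each critical point:
  f''(-4) = -280 < 0 → local maximum
  f''(1) = 30 > 0 → local minimum
  f''(3) = -14 < 0 → local maximum
  f''(4) = 24 > 0 → local minimum

Critical points: x = -4 (local maximum); x = 1 (local minimum); x = 3 (local maximum); x = 4 (local minimum)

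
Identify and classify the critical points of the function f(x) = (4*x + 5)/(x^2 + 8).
f'(x) = 2*(-2*x^2 - 5*x + 16)/(x^4 + 16*x^2 + 64)

Solve f'(x) = 0:
  f'(x) = -2*(2*x^2 + 5*x - 16)/(x^2 + 8)^2; the denominator is positive wherever f is defined, so f'(x) = 0 ⇔ -4*x^2 - 10*x + 32 = 0.
  Factor: -4*x^2 - 10*x + 32 = -2*(2*x^2 + 5*x - 16); 2*x^2 + 5*x - 16 = 0 has no rational roots; quadratic formula: x = (-5 ± √153)/4.
  ⇒ x = -3*sqrt(17)/4 - 5/4 ≈ -4.3423, -5/4 + 3*sqrt(17)/4 ≈ 1.8423

f''(x) = 2*(4*x^2*(4*x + 5) - (12*x + 5)*(x^2 + 8))/(x^2 + 8)^3
Second-derivative test at each critical point:
  f''(-4.3423) = 0.0343 > 0 → local minimum
  f''(1.8423) = -0.1906 < 0 → local maximum

Critical points: x = -3*sqrt(17)/4 - 5/4 ≈ -4.3423 (local minimum); x = -5/4 + 3*sqrt(17)/4 ≈ 1.8423 (local maximum)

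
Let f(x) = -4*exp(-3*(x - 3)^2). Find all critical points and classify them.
f'(x) = 24*(x - 3)*exp(-3*(x - 3)^2)

Solve f'(x) = 0:
  f'(x) = (24*x - 72)·exp(-3*(x - 3)^2) and exp(-3*(x - 3)^2) > 0 for every x, so f'(x) = 0 ⇔ 24*x - 72 = 0.
  Factor: 24*x - 72 = 24*(x - 3) = 0.
  ⇒ x = 3

f''(x) = 24*(1 - 6*(x - 3)^2)*exp(-3*(x - 3)^2)
Second-derivative test at each critical point:
  f''(3) = 24 > 0 → local minimum

Critical points: x = 3 (local minimum)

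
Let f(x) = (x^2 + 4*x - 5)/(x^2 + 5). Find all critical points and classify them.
f'(x) = 4*(-x^2 + 5*x + 5)/(x^4 + 10*x^2 + 25)

Solve f'(x) = 0:
  f'(x) = -4*(x^2 - 5*x - 5)/(x^2 + 5)^2; the denominator is positive wherever f is defined, so f'(x) = 0 ⇔ -4*x^2 + 20*x + 20 = 0.
  Factor: -4*x^2 + 20*x + 20 = -4*(x^2 - 5*x - 5); x^2 - 5*x - 5 = 0 has no rational roots; quadratic formula: x = (5 ± √45)/2.
  ⇒ x = 5/2 - 3*sqrt(5)/2 ≈ -0.8541, 5/2 + 3*sqrt(5)/2 ≈ 5.8541

f''(x) = 4*(2*x^3 - 15*x^2 - 30*x + 25)/(x^6 + 15*x^4 + 75*x^2 + 125)
Second-derivative test at each critical point:
  f''(-0.8541) = 0.8174 > 0 → local minimum
  f''(5.8541) = -0.0174 < 0 → local maximum

Critical points: x = 5/2 - 3*sqrt(5)/2 ≈ -0.8541 (local minimum); x = 5/2 + 3*sqrt(5)/2 ≈ 5.8541 (local maximum)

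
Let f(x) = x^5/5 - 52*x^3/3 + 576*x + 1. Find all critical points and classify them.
f'(x) = x^4 - 52*x^2 + 576

Solve f'(x) = 0:
  Factor: x^4 - 52*x^2 + 576 = (x - 6)*(x - 4)*(x + 4)*(x + 6) = 0.
  ⇒ x = -6, -4, 4, 6

f''(x) = 4*x*(x^2 - 26)
Second-derivative test at each critical point:
  f''(-6) = -240 < 0 → local maximum
  f''(-4) = 160 > 0 → local minimum
  f''(4) = -160 < 0 → local maximum
  f''(6) = 240 > 0 → local minimum

Critical points: x = -6 (local maximum); x = -4 (local minimum); x = 4 (local maximum); x = 6 (local minimum)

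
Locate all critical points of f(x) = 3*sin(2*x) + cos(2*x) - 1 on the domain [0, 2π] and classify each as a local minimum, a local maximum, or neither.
f'(x) = -2*sin(2*x) + 6*cos(2*x)

Solve f'(x) = 0 on [0, 2π]:
  f'(x) = 0 ⇔ 3*cos(2*x) = sin(2*x) ⇔ tan(2*x) = 3, i.e. 2*x = arctan(3) + nπ; keep the solutions lying in [0, 2π].
  ⇒ x = atan(3)/2 ≈ 0.6245, atan(3)/2 + pi/2 ≈ 2.1953, atan(3)/2 + pi ≈ 3.7661, atan(3)/2 + 3*pi/2 ≈ 5.3369

f''(x) = -12*sin(2*x) - 4*cos(2*x)
Second-derivative test at each critical point:
  f''(0.6245) = -12.6491 < 0 → local maximum
  f''(2.1953) = 12.6491 > 0 → local minimum
  f''(3.7661) = -12.6491 < 0 → local maximum
  f''(5.3369) = 12.6491 > 0 → local minimum

Critical points: x = atan(3)/2 ≈ 0.6245 (local maximum); x = atan(3)/2 + pi/2 ≈ 2.1953 (local minimum); x = atan(3)/2 + pi ≈ 3.7661 (local maximum); x = atan(3)/2 + 3*pi/2 ≈ 5.3369 (local minimum)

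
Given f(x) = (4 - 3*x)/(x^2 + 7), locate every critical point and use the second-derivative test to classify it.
f'(x) = (3*x^2 - 8*x - 21)/(x^4 + 14*x^2 + 49)

Solve f'(x) = 0:
  f'(x) = (3*x^2 - 8*x - 21)/(x^2 + 7)^2; the denominator is positive wherever f is defined, so f'(x) = 0 ⇔ 3*x^2 - 8*x - 21 = 0.
  3*x^2 - 8*x - 21 = 0 has no rational roots; quadratic formula: x = (8 ± √316)/6.
  ⇒ x = 4/3 - sqrt(79)/3 ≈ -1.6294, 4/3 + sqrt(79)/3 ≈ 4.2961

f''(x) = 2*(4*x^2*(4 - 3*x) + (9*x - 4)*(x^2 + 7))/(x^2 + 7)^3
Second-derivative test at each critical point:
  f''(-1.6294) = -0.1907 < 0 → local maximum
  f''(4.2961) = 0.0274 > 0 → local minimum

Critical points: x = 4/3 - sqrt(79)/3 ≈ -1.6294 (local maximum); x = 4/3 + sqrt(79)/3 ≈ 4.2961 (local minimum)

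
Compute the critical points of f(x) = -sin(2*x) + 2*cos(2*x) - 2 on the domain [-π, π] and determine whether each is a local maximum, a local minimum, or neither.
f'(x) = -4*sin(2*x) - 2*cos(2*x)

Solve f'(x) = 0 on [-π, π]:
  f'(x) = 0 ⇔ -cos(2*x) = 2*sin(2*x) ⇔ tan(2*x) = -1/2, i.e. 2*x = arctan(-1/2) + nπ; keep the solutions lying in [-π, π].
  ⇒ x = -pi/2 - atan(1/2)/2 ≈ -1.8026, -atan(1/2)/2 ≈ -0.2318, -atan(1/2)/2 + pi/2 ≈ 1.3390, pi - atan(1/2)/2 ≈ 2.9098

f''(x) = 4*sin(2*x) - 8*cos(2*x)
Second-derivative test at each critical point:
  f''(-1.8026) = 8.9443 > 0 → local minimum
  f''(-0.2318) = -8.9443 < 0 → local maximum
  f''(1.3390) = 8.9443 > 0 → local minimum
  f''(2.9098) = -8.9443 < 0 → local maximum

Critical points: x = -pi/2 - atan(1/2)/2 ≈ -1.8026 (local minimum); x = -atan(1/2)/2 ≈ -0.2318 (local maximum); x = -atan(1/2)/2 + pi/2 ≈ 1.3390 (local minimum); x = pi - atan(1/2)/2 ≈ 2.9098 (local maximum)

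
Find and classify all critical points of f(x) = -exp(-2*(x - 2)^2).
f'(x) = 4*(x - 2)*exp(-2*(x - 2)^2)

Solve f'(x) = 0:
  f'(x) = (4*x - 8)·exp(-2*(x - 2)^2) and exp(-2*(x - 2)^2) > 0 for every x, so f'(x) = 0 ⇔ 4*x - 8 = 0.
  Factor: 4*x - 8 = 4*(x - 2) = 0.
  ⇒ x = 2

f''(x) = 4*(1 - 4*(x - 2)^2)*exp(-2*(x - 2)^2)
Second-derivative test at each critical point:
  f''(2) = 4 > 0 → local minimum

Critical points: x = 2 (local minimum)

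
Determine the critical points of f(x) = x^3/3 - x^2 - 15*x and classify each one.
f'(x) = x^2 - 2*x - 15

Solve f'(x) = 0:
  Factor: x^2 - 2*x - 15 = (x - 5)*(x + 3) = 0.
  ⇒ x = -3, 5

f''(x) = 2*x - 2
Second-derivative test at each critical point:
  f''(-3) = -8 < 0 → local maximum
  f''(5) = 8 > 0 → local minimum

Critical points: x = -3 (local maximum); x = 5 (local minimum)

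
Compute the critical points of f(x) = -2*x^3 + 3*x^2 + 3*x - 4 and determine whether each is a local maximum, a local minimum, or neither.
f'(x) = -6*x^2 + 6*x + 3

Solve f'(x) = 0:
  Factor: -6*x^2 + 6*x + 3 = -3*(2*x^2 - 2*x - 1); 2*x^2 - 2*x - 1 = 0 has no rational roots; quadratic formula: x = (2 ± √12)/4.
  ⇒ x = 1/2 - sqrt(3)/2 ≈ -0.3660, 1/2 + sqrt(3)/2 ≈ 1.3660

f''(x) = 6 - 12*x
Second-derivative test at each critical point:
  f''(-0.3660) = 10.3923 > 0 → local minimum
  f''(1.3660) = -10.3923 < 0 → local maximum

Critical points: x = 1/2 - sqrt(3)/2 ≈ -0.3660 (local minimum); x = 1/2 + sqrt(3)/2 ≈ 1.3660 (local maximum)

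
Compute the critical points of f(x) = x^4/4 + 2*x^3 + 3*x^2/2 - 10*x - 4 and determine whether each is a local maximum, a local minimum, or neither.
f'(x) = x^3 + 6*x^2 + 3*x - 10

Solve f'(x) = 0:
  Factor: x^3 + 6*x^2 + 3*x - 10 = (x - 1)*(x + 2)*(x + 5) = 0.
  ⇒ x = -5, -2, 1

f''(x) = 3*x^2 + 12*x + 3
Second-derivative test at each critical point:
  f''(-5) = 18 > 0 → local minimum
  f''(-2) = -9 < 0 → local maximum
  f''(1) = 18 > 0 → local minimum

Critical points: x = -5 (local minimum); x = -2 (local maximum); x = 1 (local minimum)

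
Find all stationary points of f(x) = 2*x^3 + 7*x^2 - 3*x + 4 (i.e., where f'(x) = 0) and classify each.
f'(x) = 6*x^2 + 14*x - 3

Solve f'(x) = 0:
  6*x^2 + 14*x - 3 = 0 has no rational roots; quadratic formula: x = (-14 ± √268)/12.
  ⇒ x = -sqrt(67)/6 - 7/6 ≈ -2.5309, -7/6 + sqrt(67)/6 ≈ 0.1976

f''(x) = 12*x + 14
Second-derivative test at each critical point:
  f''(-2.5309) = -16.3707 < 0 → local maximum
  f''(0.1976) = 16.3707 > 0 → local minimum

Critical points: x = -sqrt(67)/6 - 7/6 ≈ -2.5309 (local maximum); x = -7/6 + sqrt(67)/6 ≈ 0.1976 (local minimum)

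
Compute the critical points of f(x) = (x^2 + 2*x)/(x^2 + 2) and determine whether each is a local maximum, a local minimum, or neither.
f'(x) = 2*(-x^2 + 2*x + 2)/(x^4 + 4*x^2 + 4)

Solve f'(x) = 0:
  f'(x) = -2*(x^2 - 2*x - 2)/(x^2 + 2)^2; the denominator is positive wherever f is defined, so f'(x) = 0 ⇔ -2*x^2 + 4*x + 4 = 0.
  Factor: -2*x^2 + 4*x + 4 = -2*(x^2 - 2*x - 2); x^2 - 2*x - 2 = 0 has no rational roots; quadratic formula: x = (2 ± √12)/2.
  ⇒ x = 1 - sqrt(3) ≈ -0.7321, 1 + sqrt(3) ≈ 2.7321

f''(x) = 4*(x^3 - 3*x^2 - 6*x + 2)/(x^6 + 6*x^4 + 12*x^2 + 8)
Second-derivative test at each critical point:
  f''(-0.7321) = 1.0774 > 0 → local minimum
  f''(2.7321) = -0.0774 < 0 → local maximum

Critical points: x = 1 - sqrt(3) ≈ -0.7321 (local minimum); x = 1 + sqrt(3) ≈ 2.7321 (local maximum)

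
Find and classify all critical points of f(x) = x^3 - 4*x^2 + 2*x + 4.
f'(x) = 3*x^2 - 8*x + 2

Solve f'(x) = 0:
  3*x^2 - 8*x + 2 = 0 has no rational roots; quadratic formula: x = (8 ± √40)/6.
  ⇒ x = 4/3 - sqrt(10)/3 ≈ 0.2792, sqrt(10)/3 + 4/3 ≈ 2.3874

f''(x) = 6*x - 8
Second-derivative test at each critical point:
  f''(0.2792) = -6.3246 < 0 → local maximum
  f''(2.3874) = 6.3246 > 0 → local minimum

Critical points: x = 4/3 - sqrt(10)/3 ≈ 0.2792 (local maximum); x = sqrt(10)/3 + 4/3 ≈ 2.3874 (local minimum)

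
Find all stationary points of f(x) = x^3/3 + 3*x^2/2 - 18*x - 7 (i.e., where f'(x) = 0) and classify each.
f'(x) = x^2 + 3*x - 18

Solve f'(x) = 0:
  Factor: x^2 + 3*x - 18 = (x - 3)*(x + 6) = 0.
  ⇒ x = -6, 3

f''(x) = 2*x + 3
Second-derivative test at each critical point:
  f''(-6) = -9 < 0 → local maximum
  f''(3) = 9 > 0 → local minimum

Critical points: x = -6 (local maximum); x = 3 (local minimum)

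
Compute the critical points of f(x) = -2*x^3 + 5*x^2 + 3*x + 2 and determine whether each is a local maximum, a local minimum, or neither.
f'(x) = -6*x^2 + 10*x + 3

Solve f'(x) = 0:
  6*x^2 - 10*x - 3 = 0 has no rational roots; quadratic formula: x = (10 ± √172)/12.
  ⇒ x = 5/6 - sqrt(43)/6 ≈ -0.2596, 5/6 + sqrt(43)/6 ≈ 1.9262

f''(x) = 10 - 12*x
Second-derivative test at each critical point:
  f''(-0.2596) = 13.1149 > 0 → local minimum
  f''(1.9262) = -13.1149 < 0 → local maximum

Critical points: x = 5/6 - sqrt(43)/6 ≈ -0.2596 (local minimum); x = 5/6 + sqrt(43)/6 ≈ 1.9262 (local maximum)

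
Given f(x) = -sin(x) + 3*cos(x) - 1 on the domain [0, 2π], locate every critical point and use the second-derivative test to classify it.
f'(x) = -3*sin(x) - cos(x)

Solve f'(x) = 0 on [0, 2π]:
  f'(x) = 0 ⇔ -cos(x) = 3*sin(x) ⇔ tan(x) = -1/3, i.e. x = arctan(-1/3) + nπ; keep the solutions lying in [0, 2π].
  ⇒ x = pi - atan(1/3) ≈ 2.8198, -atan(1/3) + 2*pi ≈ 5.9614

f''(x) = sin(x) - 3*cos(x)
Second-derivative test at each critical point:
  f''(2.8198) = 3.1623 > 0 → local minimum
  f''(5.9614) = -3.1623 < 0 → local maximum

Critical points: x = pi - atan(1/3) ≈ 2.8198 (local minimum); x = -atan(1/3) + 2*pi ≈ 5.9614 (local maximum)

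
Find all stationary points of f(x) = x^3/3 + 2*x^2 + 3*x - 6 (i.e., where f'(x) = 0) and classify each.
f'(x) = x^2 + 4*x + 3

Solve f'(x) = 0:
  Factor: x^2 + 4*x + 3 = (x + 1)*(x + 3) = 0.
  ⇒ x = -3, -1

f''(x) = 2*x + 4
Second-derivative test at each critical point:
  f''(-3) = -2 < 0 → local maximum
  f''(-1) = 2 > 0 → local minimum

Critical points: x = -3 (local maximum); x = -1 (local minimum)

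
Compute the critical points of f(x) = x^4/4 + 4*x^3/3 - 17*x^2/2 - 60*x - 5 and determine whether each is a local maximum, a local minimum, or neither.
f'(x) = x^3 + 4*x^2 - 17*x - 60

Solve f'(x) = 0:
  Factor: x^3 + 4*x^2 - 17*x - 60 = (x - 4)*(x + 3)*(x + 5) = 0.
  ⇒ x = -5, -3, 4

f''(x) = 3*x^2 + 8*x - 17
Second-derivative test at each critical point:
  f''(-5) = 18 > 0 → local minimum
  f''(-3) = -14 < 0 → local maximum
  f''(4) = 63 > 0 → local minimum

Critical points: x = -5 (local minimum); x = -3 (local maximum); x = 4 (local minimum)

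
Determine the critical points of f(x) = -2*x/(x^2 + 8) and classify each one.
f'(x) = 2*(x^2 - 8)/(x^2 + 8)^2

Solve f'(x) = 0:
  f'(x) = 2*(x^2 - 8)/(x^2 + 8)^2; the denominator is positive wherever f is defined, so f'(x) = 0 ⇔ 2*x^2 - 16 = 0.
  Factor: 2*x^2 - 16 = 2*(x^2 - 8); x^2 - 8 = 0 has no rational roots; quadratic formula: x = (0 ± √32)/2.
  ⇒ x = -2*sqrt(2) ≈ -2.8284, 2*sqrt(2) ≈ 2.8284

f''(x) = 4*x*(24 - x^2)/(x^2 + 8)^3
Second-derivative test at each critical point:
  f''(-2.8284) = -0.0442 < 0 → local maximum
  f''(2.8284) = 0.0442 > 0 → local minimum

Critical points: x = -2*sqrt(2) ≈ -2.8284 (local maximum); x = 2*sqrt(2) ≈ 2.8284 (local minimum)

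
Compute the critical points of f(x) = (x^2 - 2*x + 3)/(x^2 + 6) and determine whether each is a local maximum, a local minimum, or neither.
f'(x) = 2*(x^2 + 3*x - 6)/(x^4 + 12*x^2 + 36)

Solve f'(x) = 0:
  f'(x) = 2*(x^2 + 3*x - 6)/(x^2 + 6)^2; the denominator is positive wherever f is defined, so f'(x) = 0 ⇔ 2*x^2 + 6*x - 12 = 0.
  Factor: 2*x^2 + 6*x - 12 = 2*(x^2 + 3*x - 6); x^2 + 3*x - 6 = 0 has no rational roots; quadratic formula: x = (-3 ± √33)/2.
  ⇒ x = -sqrt(33)/2 - 3/2 ≈ -4.3723, -3/2 + sqrt(33)/2 ≈ 1.3723

f''(x) = 2*(-2*x^3 - 9*x^2 + 36*x + 18)/(x^6 + 18*x^4 + 108*x^2 + 216)
Second-derivative test at each critical point:
  f''(-4.3723) = -0.0182 < 0 → local maximum
  f''(1.3723) = 0.1849 > 0 → local minimum

Critical points: x = -sqrt(33)/2 - 3/2 ≈ -4.3723 (local maximum); x = -3/2 + sqrt(33)/2 ≈ 1.3723 (local minimum)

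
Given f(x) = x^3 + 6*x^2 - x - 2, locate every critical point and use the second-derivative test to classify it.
f'(x) = 3*x^2 + 12*x - 1

Solve f'(x) = 0:
  3*x^2 + 12*x - 1 = 0 has no rational roots; quadratic formula: x = (-12 ± √156)/6.
  ⇒ x = -sqrt(39)/3 - 2 ≈ -4.0817, -2 + sqrt(39)/3 ≈ 0.0817

f''(x) = 6*x + 12
Second-derivative test at each critical point:
  f''(-4.0817) = -12.4900 < 0 → local maximum
  f''(0.0817) = 12.4900 > 0 → local minimum

Critical points: x = -sqrt(39)/3 - 2 ≈ -4.0817 (local maximum); x = -2 + sqrt(39)/3 ≈ 0.0817 (local minimum)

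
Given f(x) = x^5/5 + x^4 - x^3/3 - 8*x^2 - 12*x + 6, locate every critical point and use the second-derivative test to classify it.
f'(x) = x^4 + 4*x^3 - x^2 - 16*x - 12

Solve f'(x) = 0:
  Factor: x^4 + 4*x^3 - x^2 - 16*x - 12 = (x - 2)*(x + 1)*(x + 2)*(x + 3) = 0.
  ⇒ x = -3, -2, -1, 2

f''(x) = 4*x^3 + 12*x^2 - 2*x - 16
Second-derivative test at each critical point:
  f''(-3) = -10 < 0 → local maximum
  f''(-2) = 4 > 0 → local minimum
  f''(-1) = -6 < 0 → local maximum
  f''(2) = 60 > 0 → local minimum

Critical points: x = -3 (local maximum); x = -2 (local minimum); x = -1 (local maximum); x = 2 (local minimum)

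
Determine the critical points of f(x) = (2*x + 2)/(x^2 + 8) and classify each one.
f'(x) = 2*(x^2 - 2*x*(x + 1) + 8)/(x^2 + 8)^2

Solve f'(x) = 0:
  f'(x) = -2*(x - 2)*(x + 4)/(x^2 + 8)^2; the denominator is positive wherever f is defined, so f'(x) = 0 ⇔ -2*x^2 - 4*x + 16 = 0.
  Factor: -2*x^2 - 4*x + 16 = -2*(x - 2)*(x + 4) = 0.
  ⇒ x = -4, 2

f''(x) = 4*(4*x^2*(x + 1) - (3*x + 1)*(x^2 + 8))/(x^2 + 8)^3
Second-derivative test at each critical point:
  f''(-4) = 1/48 > 0 → local minimum
  f''(2) = -1/12 < 0 → local maximum

Critical points: x = -4 (local minimum); x = 2 (local maximum)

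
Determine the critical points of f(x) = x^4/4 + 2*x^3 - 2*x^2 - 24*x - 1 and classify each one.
f'(x) = x^3 + 6*x^2 - 4*x - 24

Solve f'(x) = 0:
  Factor: x^3 + 6*x^2 - 4*x - 24 = (x - 2)*(x + 2)*(x + 6) = 0.
  ⇒ x = -6, -2, 2

f''(x) = 3*x^2 + 12*x - 4
Second-derivative test at each critical point:
  f''(-6) = 32 > 0 → local minimum
  f''(-2) = -16 < 0 → local maximum
  f''(2) = 32 > 0 → local minimum

Critical points: x = -6 (local minimum); x = -2 (local maximum); x = 2 (local minimum)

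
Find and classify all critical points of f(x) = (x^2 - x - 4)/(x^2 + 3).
f'(x) = (x^2 + 14*x - 3)/(x^4 + 6*x^2 + 9)

Solve f'(x) = 0:
  f'(x) = (x^2 + 14*x - 3)/(x^2 + 3)^2; the denominator is positive wherever f is defined, so f'(x) = 0 ⇔ x^2 + 14*x - 3 = 0.
  x^2 + 14*x - 3 = 0 has no rational roots; quadratic formula: x = (-14 ± √208)/2.
  ⇒ x = -2*sqrt(13) - 7 ≈ -14.2111, -7 + 2*sqrt(13) ≈ 0.2111

f''(x) = 2*(-x^3 - 21*x^2 + 9*x + 21)/(x^6 + 9*x^4 + 27*x^2 + 27)
Second-derivative test at each critical point:
  f''(-14.2111) = -3.433e-04 < 0 → local maximum
  f''(0.2111) = 1.5559 > 0 → local minimum

Critical points: x = -2*sqrt(13) - 7 ≈ -14.2111 (local maximum); x = -7 + 2*sqrt(13) ≈ 0.2111 (local minimum)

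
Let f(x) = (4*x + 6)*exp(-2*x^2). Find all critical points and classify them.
f'(x) = 4*(-2*x*(2*x + 3) + 1)*exp(-2*x^2)

Solve f'(x) = 0:
  f'(x) = (-16*x^2 - 24*x + 4)·exp(-2*x^2) and exp(-2*x^2) > 0 for every x, so f'(x) = 0 ⇔ -16*x^2 - 24*x + 4 = 0.
  Factor: -16*x^2 - 24*x + 4 = -4*(4*x^2 + 6*x - 1); 4*x^2 + 6*x - 1 = 0 has no rational roots; quadratic formula: x = (-6 ± √52)/8.
  ⇒ x = -sqrt(13)/4 - 3/4 ≈ -1.6514, -3/4 + sqrt(13)/4 ≈ 0.1514

f''(x) = 8*(4*x^2*(2*x + 3) - 6*x - 3)*exp(-2*x^2)
Second-derivative test at each critical point:
  f''(-1.6514) = 0.1234 > 0 → local minimum
  f''(0.1514) = -27.5521 < 0 → local maximum

Critical points: x = -sqrt(13)/4 - 3/4 ≈ -1.6514 (local minimum); x = -3/4 + sqrt(13)/4 ≈ 0.1514 (local maximum)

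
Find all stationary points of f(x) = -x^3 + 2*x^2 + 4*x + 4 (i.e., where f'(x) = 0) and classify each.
f'(x) = -3*x^2 + 4*x + 4

Solve f'(x) = 0:
  Factor: -3*x^2 + 4*x + 4 = -(x - 2)*(3*x + 2) = 0.
  ⇒ x = -2/3, 2

f''(x) = 4 - 6*x
Second-derivative test at each critical point:
  f''(-2/3) = 8 > 0 → local minimum
  f''(2) = -8 < 0 → local maximum

Critical points: x = -2/3 (local minimum); x = 2 (local maximum)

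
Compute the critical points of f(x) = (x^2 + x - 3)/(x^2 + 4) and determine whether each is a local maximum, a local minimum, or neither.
f'(x) = (-x^2 + 14*x + 4)/(x^4 + 8*x^2 + 16)

Solve f'(x) = 0:
  f'(x) = -(x^2 - 14*x - 4)/(x^2 + 4)^2; the denominator is positive wherever f is defined, so f'(x) = 0 ⇔ -x^2 + 14*x + 4 = 0.
  x^2 - 14*x - 4 = 0 has no rational roots; quadratic formula: x = (14 ± √212)/2.
  ⇒ x = 7 - sqrt(53) ≈ -0.2801, 7 + sqrt(53) ≈ 14.2801

f''(x) = 2*(x^3 - 21*x^2 - 12*x + 28)/(x^6 + 12*x^4 + 48*x^2 + 64)
Second-derivative test at each critical point:
  f''(-0.2801) = 0.8753 > 0 → local minimum
  f''(14.2801) = -3.368e-04 < 0 → local maximum

Critical points: x = 7 - sqrt(53) ≈ -0.2801 (local minimum); x = 7 + sqrt(53) ≈ 14.2801 (local maximum)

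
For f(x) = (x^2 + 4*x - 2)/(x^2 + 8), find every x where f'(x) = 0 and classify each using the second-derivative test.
f'(x) = 4*(-x^2 + 5*x + 8)/(x^4 + 16*x^2 + 64)

Solve f'(x) = 0:
  f'(x) = -4*(x^2 - 5*x - 8)/(x^2 + 8)^2; the denominator is positive wherever f is defined, so f'(x) = 0 ⇔ -4*x^2 + 20*x + 32 = 0.
  Factor: -4*x^2 + 20*x + 32 = -4*(x^2 - 5*x - 8); x^2 - 5*x - 8 = 0 has no rational roots; quadratic formula: x = (5 ± √57)/2.
  ⇒ x = 5/2 - sqrt(57)/2 ≈ -1.2749, 5/2 + sqrt(57)/2 ≈ 6.2749

f''(x) = 4*(2*x^3 - 15*x^2 - 48*x + 40)/(x^6 + 24*x^4 + 192*x^2 + 512)
Second-derivative test at each critical point:
  f''(-1.2749) = 0.3260 > 0 → local minimum
  f''(6.2749) = -0.0135 < 0 → local maximum

Critical points: x = 5/2 - sqrt(57)/2 ≈ -1.2749 (local minimum); x = 5/2 + sqrt(57)/2 ≈ 6.2749 (local maximum)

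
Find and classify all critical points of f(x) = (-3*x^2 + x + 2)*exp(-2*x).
f'(x) = (6*x^2 - 8*x - 3)*exp(-2*x)

Solve f'(x) = 0:
  f'(x) = (6*x^2 - 8*x - 3)·exp(-2*x) and exp(-2*x) > 0 for every x, so f'(x) = 0 ⇔ 6*x^2 - 8*x - 3 = 0.
  6*x^2 - 8*x - 3 = 0 has no rational roots; quadratic formula: x = (8 ± √136)/12.
  ⇒ x = 2/3 - sqrt(34)/6 ≈ -0.3052, 2/3 + sqrt(34)/6 ≈ 1.6385

f''(x) = 2*(-6*x^2 + 14*x - 1)*exp(-2*x)
Second-derivative test at each critical point:
  f''(-0.3052) = -21.4697 < 0 → local maximum
  f''(1.6385) = 0.4401 > 0 → local minimum

Critical points: x = 2/3 - sqrt(34)/6 ≈ -0.3052 (local maximum); x = 2/3 + sqrt(34)/6 ≈ 1.6385 (local minimum)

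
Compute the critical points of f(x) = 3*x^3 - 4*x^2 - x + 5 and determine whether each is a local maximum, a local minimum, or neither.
f'(x) = 9*x^2 - 8*x - 1

Solve f'(x) = 0:
  Factor: 9*x^2 - 8*x - 1 = (x - 1)*(9*x + 1) = 0.
  ⇒ x = -1/9, 1

f''(x) = 18*x - 8
Second-derivative test at each critical point:
  f''(-1/9) = -10 < 0 → local maximum
  f''(1) = 10 > 0 → local minimum

Critical points: x = -1/9 (local maximum); x = 1 (local minimum)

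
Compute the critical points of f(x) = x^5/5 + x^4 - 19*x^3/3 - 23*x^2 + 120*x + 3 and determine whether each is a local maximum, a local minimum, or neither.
f'(x) = x^4 + 4*x^3 - 19*x^2 - 46*x + 120

Solve f'(x) = 0:
  Factor: x^4 + 4*x^3 - 19*x^2 - 46*x + 120 = (x - 3)*(x - 2)*(x + 4)*(x + 5) = 0.
  ⇒ x = -5, -4, 2, 3

f''(x) = 4*x^3 + 12*x^2 - 38*x - 46
Second-derivative test at each critical point:
  f''(-5) = -56 < 0 → local maximum
  f''(-4) = 42 > 0 → local minimum
  f''(2) = -42 < 0 → local maximum
  f''(3) = 56 > 0 → local minimum

Critical points: x = -5 (local maximum); x = -4 (local minimum); x = 2 (local maximum); x = 3 (local minimum)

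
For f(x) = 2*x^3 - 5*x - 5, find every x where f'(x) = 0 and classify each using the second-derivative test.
f'(x) = 6*x^2 - 5

Solve f'(x) = 0:
  6*x^2 - 5 = 0 has no rational roots; quadratic formula: x = (0 ± √120)/12.
  ⇒ x = -sqrt(30)/6 ≈ -0.9129, sqrt(30)/6 ≈ 0.9129

f''(x) = 12*x
Second-derivative test at each critical point:
  f''(-0.9129) = -10.9545 < 0 → local maximum
  f''(0.9129) = 10.9545 > 0 → local minimum

Critical points: x = -sqrt(30)/6 ≈ -0.9129 (local maximum); x = sqrt(30)/6 ≈ 0.9129 (local minimum)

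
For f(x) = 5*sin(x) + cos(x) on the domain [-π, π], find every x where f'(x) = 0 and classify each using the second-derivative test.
f'(x) = -sin(x) + 5*cos(x)

Solve f'(x) = 0 on [-π, π]:
  f'(x) = 0 ⇔ 5*cos(x) = sin(x) ⇔ tan(x) = 5, i.e. x = arctan(5) + nπ; keep the solutions lying in [-π, π].
  ⇒ x = -pi + atan(5) ≈ -1.7682, atan(5) ≈ 1.3734

f''(x) = -5*sin(x) - cos(x)
Second-derivative test at each critical point:
  f''(-1.7682) = 5.0990 > 0 → local minimum
  f''(1.3734) = -5.0990 < 0 → local maximum

Critical points: x = -pi + atan(5) ≈ -1.7682 (local minimum); x = atan(5) ≈ 1.3734 (local maximum)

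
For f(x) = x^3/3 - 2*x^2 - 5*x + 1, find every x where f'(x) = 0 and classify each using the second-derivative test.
f'(x) = x^2 - 4*x - 5

Solve f'(x) = 0:
  Factor: x^2 - 4*x - 5 = (x - 5)*(x + 1) = 0.
  ⇒ x = -1, 5

f''(x) = 2*x - 4
Second-derivative test at each critical point:
  f''(-1) = -6 < 0 → local maximum
  f''(5) = 6 > 0 → local minimum

Critical points: x = -1 (local maximum); x = 5 (local minimum)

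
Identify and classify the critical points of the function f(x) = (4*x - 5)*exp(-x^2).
f'(x) = 2*(-x*(4*x - 5) + 2)*exp(-x^2)

Solve f'(x) = 0:
  f'(x) = (-8*x^2 + 10*x + 4)·exp(-x^2) and exp(-x^2) > 0 for every x, so f'(x) = 0 ⇔ -8*x^2 + 10*x + 4 = 0.
  Factor: -8*x^2 + 10*x + 4 = -2*(4*x^2 - 5*x - 2); 4*x^2 - 5*x - 2 = 0 has no rational roots; quadratic formula: x = (5 ± √57)/8.
  ⇒ x = 5/8 - sqrt(57)/8 ≈ -0.3187, 5/8 + sqrt(57)/8 ≈ 1.5687

f''(x) = 2*(2*x^2*(4*x - 5) - 12*x + 5)*exp(-x^2)
Second-derivative test at each critical point:
  f''(-0.3187) = 13.6411 > 0 → local minimum
  f''(1.5687) = -1.2889 < 0 → local maximum

Critical points: x = 5/8 - sqrt(57)/8 ≈ -0.3187 (local minimum); x = 5/8 + sqrt(57)/8 ≈ 1.5687 (local maximum)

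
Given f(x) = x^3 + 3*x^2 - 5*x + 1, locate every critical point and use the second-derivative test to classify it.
f'(x) = 3*x^2 + 6*x - 5

Solve f'(x) = 0:
  3*x^2 + 6*x - 5 = 0 has no rational roots; quadratic formula: x = (-6 ± √96)/6.
  ⇒ x = -2*sqrt(6)/3 - 1 ≈ -2.6330, -1 + 2*sqrt(6)/3 ≈ 0.6330

f''(x) = 6*x + 6
Second-derivative test at each critical point:
  f''(-2.6330) = -9.7980 < 0 → local maximum
  f''(0.6330) = 9.7980 > 0 → local minimum

Critical points: x = -2*sqrt(6)/3 - 1 ≈ -2.6330 (local maximum); x = -1 + 2*sqrt(6)/3 ≈ 0.6330 (local minimum)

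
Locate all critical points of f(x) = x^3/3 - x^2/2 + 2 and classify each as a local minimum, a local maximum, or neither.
f'(x) = x*(x - 1)

Solve f'(x) = 0:
  Factor: x^2 - x = x*(x - 1) = 0.
  ⇒ x = 0, 1

f''(x) = 2*x - 1
Second-derivative test at each critical point:
  f''(0) = -1 < 0 → local maximum
  f''(1) = 1 > 0 → local minimum

Critical points: x = 0 (local maximum); x = 1 (local minimum)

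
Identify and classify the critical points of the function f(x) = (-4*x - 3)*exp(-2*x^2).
f'(x) = 4*(x*(4*x + 3) - 1)*exp(-2*x^2)

Solve f'(x) = 0:
  f'(x) = (16*x^2 + 12*x - 4)·exp(-2*x^2) and exp(-2*x^2) > 0 for every x, so f'(x) = 0 ⇔ 16*x^2 + 12*x - 4 = 0.
  Factor: 16*x^2 + 12*x - 4 = 4*(x + 1)*(4*x - 1) = 0.
  ⇒ x = -1, 1/4

f''(x) = 4*(-16*x^3 - 12*x^2 + 12*x + 3)*exp(-2*x^2)
Second-derivative test at each critical point:
  f''(-1) = -2.7067 < 0 → local maximum
  f''(1/4) = 17.6499 > 0 → local minimum

Critical points: x = -1 (local maximum); x = 1/4 (local minimum)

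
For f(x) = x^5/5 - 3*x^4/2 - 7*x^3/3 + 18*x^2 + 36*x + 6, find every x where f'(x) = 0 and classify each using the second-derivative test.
f'(x) = x^4 - 6*x^3 - 7*x^2 + 36*x + 36

Solve f'(x) = 0:
  Factor: x^4 - 6*x^3 - 7*x^2 + 36*x + 36 = (x - 6)*(x - 3)*(x + 1)*(x + 2) = 0.
  ⇒ x = -2, -1, 3, 6

f''(x) = 4*x^3 - 18*x^2 - 14*x + 36
Second-derivative test at each critical point:
  f''(-2) = -40 < 0 → local maximum
  f''(-1) = 28 > 0 → local minimum
  f''(3) = -60 < 0 → local maximum
  f''(6) = 168 > 0 → local minimum

Critical points: x = -2 (local maximum); x = -1 (local minimum); x = 3 (local maximum); x = 6 (local minimum)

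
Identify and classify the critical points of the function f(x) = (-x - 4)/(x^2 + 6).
f'(x) = (-x^2 + 2*x*(x + 4) - 6)/(x^2 + 6)^2

Solve f'(x) = 0:
  f'(x) = (x^2 + 8*x - 6)/(x^2 + 6)^2; the denominator is positive wherever f is defined, so f'(x) = 0 ⇔ x^2 + 8*x - 6 = 0.
  x^2 + 8*x - 6 = 0 has no rational roots; quadratic formula: x = (-8 ± √88)/2.
  ⇒ x = -sqrt(22) - 4 ≈ -8.6904, -4 + sqrt(22) ≈ 0.6904

f''(x) = 2*(-4*x^2*(x + 4) + (3*x + 4)*(x^2 + 6))/(x^2 + 6)^3
Second-derivative test at each critical point:
  f''(-8.6904) = -0.0014 < 0 → local maximum
  f''(0.6904) = 0.2236 > 0 → local minimum

Critical points: x = -sqrt(22) - 4 ≈ -8.6904 (local maximum); x = -4 + sqrt(22) ≈ 0.6904 (local minimum)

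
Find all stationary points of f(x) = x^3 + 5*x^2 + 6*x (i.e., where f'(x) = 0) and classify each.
f'(x) = 3*x^2 + 10*x + 6

Solve f'(x) = 0:
  3*x^2 + 10*x + 6 = 0 has no rational roots; quadratic formula: x = (-10 ± √28)/6.
  ⇒ x = -5/3 - sqrt(7)/3 ≈ -2.5486, -5/3 + sqrt(7)/3 ≈ -0.7847

f''(x) = 6*x + 10
Second-derivative test at each critical point:
  f''(-2.5486) = -5.2915 < 0 → local maximum
  f''(-0.7847) = 5.2915 > 0 → local minimum

Critical points: x = -5/3 - sqrt(7)/3 ≈ -2.5486 (local maximum); x = -5/3 + sqrt(7)/3 ≈ -0.7847 (local minimum)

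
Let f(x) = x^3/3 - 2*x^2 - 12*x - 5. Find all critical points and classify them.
f'(x) = x^2 - 4*x - 12

Solve f'(x) = 0:
  Factor: x^2 - 4*x - 12 = (x - 6)*(x + 2) = 0.
  ⇒ x = -2, 6

f''(x) = 2*x - 4
Second-derivative test at each critical point:
  f''(-2) = -8 < 0 → local maximum
  f''(6) = 8 > 0 → local minimum

Critical points: x = -2 (local maximum); x = 6 (local minimum)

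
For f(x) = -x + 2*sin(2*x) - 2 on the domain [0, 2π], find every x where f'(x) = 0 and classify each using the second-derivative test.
f'(x) = 4*cos(2*x) - 1

Solve f'(x) = 0 on [0, 2π]:
  f'(x) = 0 ⇔ cos(2*x) = 1/4, i.e. 2*x = ±arccos(1/4) + 2nπ; keep the solutions lying in [0, 2π].
  ⇒ x = acos(1/4)/2 ≈ 0.6591, pi - acos(1/4)/2 ≈ 2.4825, acos(1/4)/2 + pi ≈ 3.8007, -acos(1/4)/2 + 2*pi ≈ 5.6241

f''(x) = -8*sin(2*x)
Second-derivative test at each critical point:
  f''(0.6591) = -7.7460 < 0 → local maximum
  f''(2.4825) = 7.7460 > 0 → local minimum
  f''(3.8007) = -7.7460 < 0 → local maximum
  f''(5.6241) = 7.7460 > 0 → local minimum

Critical points: x = acos(1/4)/2 ≈ 0.6591 (local maximum); x = pi - acos(1/4)/2 ≈ 2.4825 (local minimum); x = acos(1/4)/2 + pi ≈ 3.8007 (local maximum); x = -acos(1/4)/2 + 2*pi ≈ 5.6241 (local minimum)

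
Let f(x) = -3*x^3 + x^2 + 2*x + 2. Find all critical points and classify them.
f'(x) = -9*x^2 + 2*x + 2

Solve f'(x) = 0:
  9*x^2 - 2*x - 2 = 0 has no rational roots; quadratic formula: x = (2 ± √76)/18.
  ⇒ x = 1/9 - sqrt(19)/9 ≈ -0.3732, 1/9 + sqrt(19)/9 ≈ 0.5954

f''(x) = 2 - 18*x
Second-derivative test at each critical point:
  f''(-0.3732) = 8.7178 > 0 → local minimum
  f''(0.5954) = -8.7178 < 0 → local maximum

Critical points: x = 1/9 - sqrt(19)/9 ≈ -0.3732 (local minimum); x = 1/9 + sqrt(19)/9 ≈ 0.5954 (local maximum)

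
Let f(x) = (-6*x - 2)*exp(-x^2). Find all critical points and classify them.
f'(x) = 2*(2*x*(3*x + 1) - 3)*exp(-x^2)

Solve f'(x) = 0:
  f'(x) = (12*x^2 + 4*x - 6)·exp(-x^2) and exp(-x^2) > 0 for every x, so f'(x) = 0 ⇔ 12*x^2 + 4*x - 6 = 0.
  Factor: 12*x^2 + 4*x - 6 = 2*(6*x^2 + 2*x - 3); 6*x^2 + 2*x - 3 = 0 has no rational roots; quadratic formula: x = (-2 ± √76)/12.
  ⇒ x = -sqrt(19)/6 - 1/6 ≈ -0.8931, -1/6 + sqrt(19)/6 ≈ 0.5598

f''(x) = 4*(-6*x^3 - 2*x^2 + 9*x + 1)*exp(-x^2)
Second-derivative test at each critical point:
  f''(-0.8931) = -7.8522 < 0 → local maximum
  f''(0.5598) = 12.7447 > 0 → local minimum

Critical points: x = -sqrt(19)/6 - 1/6 ≈ -0.8931 (local maximum); x = -1/6 + sqrt(19)/6 ≈ 0.5598 (local minimum)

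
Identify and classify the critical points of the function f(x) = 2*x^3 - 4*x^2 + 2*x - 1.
f'(x) = 6*x^2 - 8*x + 2

Solve f'(x) = 0:
  Factor: 6*x^2 - 8*x + 2 = 2*(x - 1)*(3*x - 1) = 0.
  ⇒ x = 1/3, 1

f''(x) = 12*x - 8
Second-derivative test at each critical point:
  f''(1/3) = -4 < 0 → local maximum
  f''(1) = 4 > 0 → local minimum

Critical points: x = 1/3 (local maximum); x = 1 (local minimum)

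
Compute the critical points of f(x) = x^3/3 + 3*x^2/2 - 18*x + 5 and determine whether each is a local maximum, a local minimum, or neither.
f'(x) = x^2 + 3*x - 18

Solve f'(x) = 0:
  Factor: x^2 + 3*x - 18 = (x - 3)*(x + 6) = 0.
  ⇒ x = -6, 3

f''(x) = 2*x + 3
Second-derivative test at each critical point:
  f''(-6) = -9 < 0 → local maximum
  f''(3) = 9 > 0 → local minimum

Critical points: x = -6 (local maximum); x = 3 (local minimum)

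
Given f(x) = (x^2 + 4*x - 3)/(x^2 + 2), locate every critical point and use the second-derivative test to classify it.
f'(x) = 2*(-2*x^2 + 5*x + 4)/(x^4 + 4*x^2 + 4)

Solve f'(x) = 0:
  f'(x) = -2*(2*x^2 - 5*x - 4)/(x^2 + 2)^2; the denominator is positive wherever f is defined, so f'(x) = 0 ⇔ -4*x^2 + 10*x + 8 = 0.
  Factor: -4*x^2 + 10*x + 8 = -2*(2*x^2 - 5*x - 4); 2*x^2 - 5*x - 4 = 0 has no rational roots; quadratic formula: x = (5 ± √57)/4.
  ⇒ x = 5/4 - sqrt(57)/4 ≈ -0.6375, 5/4 + sqrt(57)/4 ≈ 3.1375

f''(x) = 2*(4*x^3 - 15*x^2 - 24*x + 10)/(x^6 + 6*x^4 + 12*x^2 + 8)
Second-derivative test at each critical point:
  f''(-0.6375) = 2.6076 > 0 → local minimum
  f''(3.1375) = -0.1076 < 0 → local maximum

Critical points: x = 5/4 - sqrt(57)/4 ≈ -0.6375 (local minimum); x = 5/4 + sqrt(57)/4 ≈ 3.1375 (local maximum)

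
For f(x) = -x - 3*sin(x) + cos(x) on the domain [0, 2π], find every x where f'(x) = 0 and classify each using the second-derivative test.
f'(x) = -sin(x) - 3*cos(x) - 1

Solve f'(x) = 0 on [0, 2π]:
  f'(x) = 0 ⇔ -sin(x) - 3*cos(x) = 1. Write the left side as R·cos(x + φ) with R = √((-3)² + 1²) = sqrt(10), cos φ = -3*sqrt(10)/10, sin φ = sqrt(10)/10; then cos(x + φ) = sqrt(10)/10. Solve for x and keep the solutions lying in [0, 2π].
  ⇒ x = pi - atan(4/3) ≈ 2.2143, 3*pi/2 ≈ 4.7124

f''(x) = 3*sin(x) - cos(x)
Second-derivative test at each critical point:
  f''(2.2143) = 3 > 0 → local minimum
  f''(4.7124) = -3 < 0 → local maximum

Critical points: x = pi - atan(4/3) ≈ 2.2143 (local minimum); x = 3*pi/2 ≈ 4.7124 (local maximum)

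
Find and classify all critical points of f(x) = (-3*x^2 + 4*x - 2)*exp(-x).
f'(x) = (3*x^2 - 10*x + 6)*exp(-x)

Solve f'(x) = 0:
  f'(x) = (3*x^2 - 10*x + 6)·exp(-x) and exp(-x) > 0 for every x, so f'(x) = 0 ⇔ 3*x^2 - 10*x + 6 = 0.
  3*x^2 - 10*x + 6 = 0 has no rational roots; quadratic formula: x = (10 ± √28)/6.
  ⇒ x = 5/3 - sqrt(7)/3 ≈ 0.7847, sqrt(7)/3 + 5/3 ≈ 2.5486

f''(x) = (-3*x^2 + 16*x - 16)*exp(-x)
Second-derivative test at each critical point:
  f''(0.7847) = -2.4142 < 0 → local maximum
  f''(2.5486) = 0.4138 > 0 → local minimum

Critical points: x = 5/3 - sqrt(7)/3 ≈ 0.7847 (local maximum); x = sqrt(7)/3 + 5/3 ≈ 2.5486 (local minimum)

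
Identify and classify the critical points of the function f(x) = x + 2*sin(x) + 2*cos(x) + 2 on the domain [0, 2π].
f'(x) = 2*sqrt(2)*cos(x + pi/4) + 1

Solve f'(x) = 0 on [0, 2π]:
  f'(x) = 0 ⇔ -2*sin(x) + 2*cos(x) = -1. Write the left side as R·cos(x + φ) with R = √(2² + 2²) = 2*sqrt(2), cos φ = sqrt(2)/2, sin φ = sqrt(2)/2; then cos(x + φ) = -sqrt(2)/4. Solve for x and keep the solutions lying in [0, 2π].
  ⇒ x = atan((1 + sqrt(7))/(-1 + sqrt(7))) ≈ 1.1468, atan((1 - sqrt(7))/(-sqrt(7) - 1)) + pi ≈ 3.5656

f''(x) = -2*sqrt(2)*sin(x + pi/4)
Second-derivative test at each critical point:
  f''(1.1468) = -2.6458 < 0 → local maximum
  f''(3.5656) = 2.6458 > 0 → local minimum

Critical points: x = atan((1 + sqrt(7))/(-1 + sqrt(7))) ≈ 1.1468 (local maximum); x = atan((1 - sqrt(7))/(-sqrt(7) - 1)) + pi ≈ 3.5656 (local minimum)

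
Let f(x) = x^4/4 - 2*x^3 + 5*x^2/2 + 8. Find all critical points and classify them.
f'(x) = x*(x^2 - 6*x + 5)

Solve f'(x) = 0:
  Factor: x^3 - 6*x^2 + 5*x = x*(x - 5)*(x - 1) = 0.
  ⇒ x = 0, 1, 5

f''(x) = 3*x^2 - 12*x + 5
Second-derivative test at each critical point:
  f''(0) = 5 > 0 → local minimum
  f''(1) = -4 < 0 → local maximum
  f''(5) = 20 > 0 → local minimum

Critical points: x = 0 (local minimum); x = 1 (local maximum); x = 5 (local minimum)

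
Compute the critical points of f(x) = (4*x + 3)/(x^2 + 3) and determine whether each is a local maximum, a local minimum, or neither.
f'(x) = 2*(-2*x^2 - 3*x + 6)/(x^4 + 6*x^2 + 9)

Solve f'(x) = 0:
  f'(x) = -2*(2*x^2 + 3*x - 6)/(x^2 + 3)^2; the denominator is positive wherever f is defined, so f'(x) = 0 ⇔ -4*x^2 - 6*x + 12 = 0.
  Factor: -4*x^2 - 6*x + 12 = -2*(2*x^2 + 3*x - 6); 2*x^2 + 3*x - 6 = 0 has no rational roots; quadratic formula: x = (-3 ± √57)/4.
  ⇒ x = -sqrt(57)/4 - 3/4 ≈ -2.6375, -3/4 + sqrt(57)/4 ≈ 1.1375

f''(x) = 2*(4*x^2*(4*x + 3) - 3*(4*x + 1)*(x^2 + 3))/(x^2 + 3)^3
Second-derivative test at each critical point:
  f''(-2.6375) = 0.1523 > 0 → local minimum
  f''(1.1375) = -0.8190 < 0 → local maximum

Critical points: x = -sqrt(57)/4 - 3/4 ≈ -2.6375 (local minimum); x = -3/4 + sqrt(57)/4 ≈ 1.1375 (local maximum)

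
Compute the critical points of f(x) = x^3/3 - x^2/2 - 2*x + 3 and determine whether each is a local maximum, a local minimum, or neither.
f'(x) = x^2 - x - 2

Solve f'(x) = 0:
  Factor: x^2 - x - 2 = (x - 2)*(x + 1) = 0.
  ⇒ x = -1, 2

f''(x) = 2*x - 1
Second-derivative test at each critical point:
  f''(-1) = -3 < 0 → local maximum
  f''(2) = 3 > 0 → local minimum

Critical points: x = -1 (local maximum); x = 2 (local minimum)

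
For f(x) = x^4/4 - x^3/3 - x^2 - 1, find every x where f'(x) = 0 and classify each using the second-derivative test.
f'(x) = x*(x^2 - x - 2)

Solve f'(x) = 0:
  Factor: x^3 - x^2 - 2*x = x*(x - 2)*(x + 1) = 0.
  ⇒ x = -1, 0, 2

f''(x) = 3*x^2 - 2*x - 2
Second-derivative test at each critical point:
  f''(-1) = 3 > 0 → local minimum
  f''(0) = -2 < 0 → local maximum
  f''(2) = 6 > 0 → local minimum

Critical points: x = -1 (local minimum); x = 0 (local maximum); x = 2 (local minimum)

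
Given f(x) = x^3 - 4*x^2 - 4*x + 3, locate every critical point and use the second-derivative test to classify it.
f'(x) = 3*x^2 - 8*x - 4

Solve f'(x) = 0:
  3*x^2 - 8*x - 4 = 0 has no rational roots; quadratic formula: x = (8 ± √112)/6.
  ⇒ x = 4/3 - 2*sqrt(7)/3 ≈ -0.4305, 4/3 + 2*sqrt(7)/3 ≈ 3.0972

f''(x) = 6*x - 8
Second-derivative test at each critical point:
  f''(-0.4305) = -10.5830 < 0 → local maximum
  f''(3.0972) = 10.5830 > 0 → local minimum

Critical points: x = 4/3 - 2*sqrt(7)/3 ≈ -0.4305 (local maximum); x = 4/3 + 2*sqrt(7)/3 ≈ 3.0972 (local minimum)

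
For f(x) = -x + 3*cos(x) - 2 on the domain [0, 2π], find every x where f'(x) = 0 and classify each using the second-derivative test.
f'(x) = -3*sin(x) - 1

Solve f'(x) = 0 on [0, 2π]:
  f'(x) = 0 ⇔ sin(x) = -1/3, i.e. x = arcsin(-1/3) + 2nπ or x = π − arcsin(-1/3) + 2nπ; keep the solutions lying in [0, 2π].
  ⇒ x = asin(1/3) + pi ≈ 3.4814, -asin(1/3) + 2*pi ≈ 5.9433

f''(x) = -3*cos(x)
Second-derivative test at each critical point:
  f''(3.4814) = 2.8284 > 0 → local minimum
  f''(5.9433) = -2.8284 < 0 → local maximum

Critical points: x = asin(1/3) + pi ≈ 3.4814 (local minimum); x = -asin(1/3) + 2*pi ≈ 5.9433 (local maximum)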